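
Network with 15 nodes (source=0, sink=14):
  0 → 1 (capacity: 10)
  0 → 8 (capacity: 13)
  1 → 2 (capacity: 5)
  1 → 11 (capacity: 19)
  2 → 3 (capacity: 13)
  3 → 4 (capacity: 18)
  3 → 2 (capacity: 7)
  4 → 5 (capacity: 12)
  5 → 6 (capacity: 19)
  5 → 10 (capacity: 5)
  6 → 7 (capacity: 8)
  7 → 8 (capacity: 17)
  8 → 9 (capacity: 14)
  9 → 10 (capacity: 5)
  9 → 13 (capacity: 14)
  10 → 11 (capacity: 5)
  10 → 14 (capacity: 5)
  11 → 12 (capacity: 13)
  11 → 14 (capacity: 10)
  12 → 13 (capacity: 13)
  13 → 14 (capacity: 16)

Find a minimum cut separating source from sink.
Min cut value = 23, edges: (0,1), (0,8)

Min cut value: 23
Partition: S = [0], T = [1, 2, 3, 4, 5, 6, 7, 8, 9, 10, 11, 12, 13, 14]
Cut edges: (0,1), (0,8)

By max-flow min-cut theorem, max flow = min cut = 23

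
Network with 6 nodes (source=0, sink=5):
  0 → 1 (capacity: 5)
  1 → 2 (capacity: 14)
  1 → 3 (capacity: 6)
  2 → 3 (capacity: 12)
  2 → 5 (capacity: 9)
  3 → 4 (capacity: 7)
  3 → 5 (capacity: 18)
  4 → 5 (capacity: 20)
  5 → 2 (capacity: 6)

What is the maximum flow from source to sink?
Maximum flow = 5

Max flow: 5

Flow assignment:
  0 → 1: 5/5
  1 → 2: 5/14
  2 → 5: 5/9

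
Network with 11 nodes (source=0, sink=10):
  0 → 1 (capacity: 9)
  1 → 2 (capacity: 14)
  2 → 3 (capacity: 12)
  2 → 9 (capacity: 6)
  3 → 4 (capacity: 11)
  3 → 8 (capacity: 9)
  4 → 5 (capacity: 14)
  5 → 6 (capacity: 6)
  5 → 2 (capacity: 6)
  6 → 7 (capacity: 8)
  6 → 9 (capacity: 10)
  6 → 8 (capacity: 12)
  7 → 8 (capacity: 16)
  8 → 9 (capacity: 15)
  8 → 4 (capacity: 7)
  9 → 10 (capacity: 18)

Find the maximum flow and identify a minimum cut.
Max flow = 9, Min cut edges: (0,1)

Maximum flow: 9
Minimum cut: (0,1)
Partition: S = [0], T = [1, 2, 3, 4, 5, 6, 7, 8, 9, 10]

Max-flow min-cut theorem verified: both equal 9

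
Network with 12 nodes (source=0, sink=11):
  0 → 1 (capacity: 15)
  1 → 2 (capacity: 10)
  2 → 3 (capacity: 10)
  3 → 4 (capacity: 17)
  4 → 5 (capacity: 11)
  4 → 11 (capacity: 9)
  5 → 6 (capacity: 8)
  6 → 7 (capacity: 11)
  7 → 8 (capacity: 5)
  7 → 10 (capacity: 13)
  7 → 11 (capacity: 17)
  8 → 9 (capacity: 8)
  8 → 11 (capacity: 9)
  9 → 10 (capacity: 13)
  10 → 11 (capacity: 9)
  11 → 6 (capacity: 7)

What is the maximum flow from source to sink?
Maximum flow = 10

Max flow: 10

Flow assignment:
  0 → 1: 10/15
  1 → 2: 10/10
  2 → 3: 10/10
  3 → 4: 10/17
  4 → 5: 1/11
  4 → 11: 9/9
  5 → 6: 1/8
  6 → 7: 1/11
  7 → 11: 1/17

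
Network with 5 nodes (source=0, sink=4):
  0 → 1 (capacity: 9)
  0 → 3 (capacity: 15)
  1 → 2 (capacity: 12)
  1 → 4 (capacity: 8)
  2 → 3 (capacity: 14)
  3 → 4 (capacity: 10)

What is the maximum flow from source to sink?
Maximum flow = 18

Max flow: 18

Flow assignment:
  0 → 1: 9/9
  0 → 3: 9/15
  1 → 2: 1/12
  1 → 4: 8/8
  2 → 3: 1/14
  3 → 4: 10/10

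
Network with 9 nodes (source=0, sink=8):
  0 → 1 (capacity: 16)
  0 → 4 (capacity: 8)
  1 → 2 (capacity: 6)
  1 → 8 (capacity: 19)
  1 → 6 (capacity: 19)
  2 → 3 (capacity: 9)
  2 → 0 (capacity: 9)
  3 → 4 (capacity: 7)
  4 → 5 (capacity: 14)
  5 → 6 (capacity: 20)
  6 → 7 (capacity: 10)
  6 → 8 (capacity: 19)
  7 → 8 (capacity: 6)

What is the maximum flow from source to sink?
Maximum flow = 24

Max flow: 24

Flow assignment:
  0 → 1: 16/16
  0 → 4: 8/8
  1 → 8: 16/19
  4 → 5: 8/14
  5 → 6: 8/20
  6 → 8: 8/19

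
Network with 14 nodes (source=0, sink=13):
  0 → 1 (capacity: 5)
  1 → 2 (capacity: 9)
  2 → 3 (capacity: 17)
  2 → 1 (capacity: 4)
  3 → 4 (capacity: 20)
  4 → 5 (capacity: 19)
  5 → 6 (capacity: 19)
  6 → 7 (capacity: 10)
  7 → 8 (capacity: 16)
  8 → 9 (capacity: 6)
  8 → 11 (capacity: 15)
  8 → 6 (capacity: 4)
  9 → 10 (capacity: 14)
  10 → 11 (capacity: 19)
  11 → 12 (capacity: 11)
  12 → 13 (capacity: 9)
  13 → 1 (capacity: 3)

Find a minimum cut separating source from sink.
Min cut value = 5, edges: (0,1)

Min cut value: 5
Partition: S = [0], T = [1, 2, 3, 4, 5, 6, 7, 8, 9, 10, 11, 12, 13]
Cut edges: (0,1)

By max-flow min-cut theorem, max flow = min cut = 5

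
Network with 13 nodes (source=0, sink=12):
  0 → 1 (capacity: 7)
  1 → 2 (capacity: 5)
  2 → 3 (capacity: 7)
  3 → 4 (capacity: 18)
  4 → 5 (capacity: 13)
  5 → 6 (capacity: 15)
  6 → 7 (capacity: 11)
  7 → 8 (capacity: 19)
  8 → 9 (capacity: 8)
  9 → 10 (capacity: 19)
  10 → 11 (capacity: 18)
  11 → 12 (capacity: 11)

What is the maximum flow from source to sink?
Maximum flow = 5

Max flow: 5

Flow assignment:
  0 → 1: 5/7
  1 → 2: 5/5
  2 → 3: 5/7
  3 → 4: 5/18
  4 → 5: 5/13
  5 → 6: 5/15
  6 → 7: 5/11
  7 → 8: 5/19
  8 → 9: 5/8
  9 → 10: 5/19
  10 → 11: 5/18
  11 → 12: 5/11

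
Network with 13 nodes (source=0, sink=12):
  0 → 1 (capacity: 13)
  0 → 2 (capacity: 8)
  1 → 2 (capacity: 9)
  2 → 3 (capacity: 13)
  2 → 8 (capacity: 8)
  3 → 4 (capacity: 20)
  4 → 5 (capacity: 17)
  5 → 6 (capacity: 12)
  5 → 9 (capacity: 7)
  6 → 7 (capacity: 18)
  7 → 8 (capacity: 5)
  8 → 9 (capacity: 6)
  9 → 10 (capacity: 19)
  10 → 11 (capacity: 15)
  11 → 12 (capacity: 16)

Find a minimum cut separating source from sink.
Min cut value = 13, edges: (5,9), (8,9)

Min cut value: 13
Partition: S = [0, 1, 2, 3, 4, 5, 6, 7, 8], T = [9, 10, 11, 12]
Cut edges: (5,9), (8,9)

By max-flow min-cut theorem, max flow = min cut = 13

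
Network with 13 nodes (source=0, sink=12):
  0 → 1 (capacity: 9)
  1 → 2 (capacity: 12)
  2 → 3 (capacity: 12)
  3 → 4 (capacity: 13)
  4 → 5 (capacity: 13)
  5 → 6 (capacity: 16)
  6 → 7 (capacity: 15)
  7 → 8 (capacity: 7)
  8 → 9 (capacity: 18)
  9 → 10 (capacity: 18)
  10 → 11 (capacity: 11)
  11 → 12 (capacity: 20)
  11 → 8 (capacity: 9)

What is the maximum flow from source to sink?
Maximum flow = 7

Max flow: 7

Flow assignment:
  0 → 1: 7/9
  1 → 2: 7/12
  2 → 3: 7/12
  3 → 4: 7/13
  4 → 5: 7/13
  5 → 6: 7/16
  6 → 7: 7/15
  7 → 8: 7/7
  8 → 9: 7/18
  9 → 10: 7/18
  10 → 11: 7/11
  11 → 12: 7/20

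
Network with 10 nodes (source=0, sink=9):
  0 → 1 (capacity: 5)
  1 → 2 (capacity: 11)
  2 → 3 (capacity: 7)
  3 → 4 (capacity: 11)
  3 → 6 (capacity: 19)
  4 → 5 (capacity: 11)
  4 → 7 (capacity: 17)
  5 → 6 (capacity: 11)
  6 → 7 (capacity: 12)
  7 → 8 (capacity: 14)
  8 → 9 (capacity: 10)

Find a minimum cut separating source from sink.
Min cut value = 5, edges: (0,1)

Min cut value: 5
Partition: S = [0], T = [1, 2, 3, 4, 5, 6, 7, 8, 9]
Cut edges: (0,1)

By max-flow min-cut theorem, max flow = min cut = 5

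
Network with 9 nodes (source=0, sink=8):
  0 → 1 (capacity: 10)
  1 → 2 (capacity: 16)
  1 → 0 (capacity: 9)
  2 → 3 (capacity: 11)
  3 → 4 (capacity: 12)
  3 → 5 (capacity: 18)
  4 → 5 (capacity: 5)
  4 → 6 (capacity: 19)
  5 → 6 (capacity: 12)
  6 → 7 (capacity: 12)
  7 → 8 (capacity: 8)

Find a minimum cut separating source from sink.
Min cut value = 8, edges: (7,8)

Min cut value: 8
Partition: S = [0, 1, 2, 3, 4, 5, 6, 7], T = [8]
Cut edges: (7,8)

By max-flow min-cut theorem, max flow = min cut = 8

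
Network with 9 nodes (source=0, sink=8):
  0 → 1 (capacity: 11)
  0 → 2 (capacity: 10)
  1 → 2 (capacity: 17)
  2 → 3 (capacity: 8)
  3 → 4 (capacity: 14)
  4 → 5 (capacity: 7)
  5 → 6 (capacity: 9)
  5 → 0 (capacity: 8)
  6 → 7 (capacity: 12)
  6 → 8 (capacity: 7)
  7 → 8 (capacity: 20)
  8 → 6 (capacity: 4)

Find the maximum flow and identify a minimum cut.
Max flow = 7, Min cut edges: (4,5)

Maximum flow: 7
Minimum cut: (4,5)
Partition: S = [0, 1, 2, 3, 4], T = [5, 6, 7, 8]

Max-flow min-cut theorem verified: both equal 7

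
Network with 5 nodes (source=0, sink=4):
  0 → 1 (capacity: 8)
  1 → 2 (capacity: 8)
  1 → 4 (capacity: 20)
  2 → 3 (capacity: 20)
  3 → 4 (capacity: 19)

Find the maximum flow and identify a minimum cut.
Max flow = 8, Min cut edges: (0,1)

Maximum flow: 8
Minimum cut: (0,1)
Partition: S = [0], T = [1, 2, 3, 4]

Max-flow min-cut theorem verified: both equal 8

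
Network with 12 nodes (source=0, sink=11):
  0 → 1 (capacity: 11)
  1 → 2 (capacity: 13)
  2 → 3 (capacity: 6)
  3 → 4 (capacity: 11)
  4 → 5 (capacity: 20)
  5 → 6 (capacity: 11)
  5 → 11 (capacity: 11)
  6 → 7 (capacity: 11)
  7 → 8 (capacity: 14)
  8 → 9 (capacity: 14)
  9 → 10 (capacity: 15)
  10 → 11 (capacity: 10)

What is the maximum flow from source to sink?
Maximum flow = 6

Max flow: 6

Flow assignment:
  0 → 1: 6/11
  1 → 2: 6/13
  2 → 3: 6/6
  3 → 4: 6/11
  4 → 5: 6/20
  5 → 11: 6/11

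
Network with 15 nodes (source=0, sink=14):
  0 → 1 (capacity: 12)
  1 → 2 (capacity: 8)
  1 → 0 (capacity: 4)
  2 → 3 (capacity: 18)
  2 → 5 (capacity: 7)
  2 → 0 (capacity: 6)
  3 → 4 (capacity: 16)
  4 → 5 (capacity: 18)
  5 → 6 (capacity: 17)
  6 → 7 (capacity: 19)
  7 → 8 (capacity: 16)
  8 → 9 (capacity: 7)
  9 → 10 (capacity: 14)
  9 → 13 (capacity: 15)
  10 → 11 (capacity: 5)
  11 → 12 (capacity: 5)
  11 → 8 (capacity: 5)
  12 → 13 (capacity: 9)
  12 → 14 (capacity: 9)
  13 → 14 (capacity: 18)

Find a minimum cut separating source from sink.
Min cut value = 7, edges: (8,9)

Min cut value: 7
Partition: S = [0, 1, 2, 3, 4, 5, 6, 7, 8], T = [9, 10, 11, 12, 13, 14]
Cut edges: (8,9)

By max-flow min-cut theorem, max flow = min cut = 7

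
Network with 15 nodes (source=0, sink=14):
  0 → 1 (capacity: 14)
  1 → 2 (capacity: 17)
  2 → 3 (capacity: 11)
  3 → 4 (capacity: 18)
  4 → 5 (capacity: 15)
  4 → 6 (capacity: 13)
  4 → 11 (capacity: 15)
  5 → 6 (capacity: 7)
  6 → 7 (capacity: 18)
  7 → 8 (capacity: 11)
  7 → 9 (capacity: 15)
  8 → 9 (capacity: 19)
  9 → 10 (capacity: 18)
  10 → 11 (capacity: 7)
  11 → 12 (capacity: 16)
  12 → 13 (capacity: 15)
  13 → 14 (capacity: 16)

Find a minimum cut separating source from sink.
Min cut value = 11, edges: (2,3)

Min cut value: 11
Partition: S = [0, 1, 2], T = [3, 4, 5, 6, 7, 8, 9, 10, 11, 12, 13, 14]
Cut edges: (2,3)

By max-flow min-cut theorem, max flow = min cut = 11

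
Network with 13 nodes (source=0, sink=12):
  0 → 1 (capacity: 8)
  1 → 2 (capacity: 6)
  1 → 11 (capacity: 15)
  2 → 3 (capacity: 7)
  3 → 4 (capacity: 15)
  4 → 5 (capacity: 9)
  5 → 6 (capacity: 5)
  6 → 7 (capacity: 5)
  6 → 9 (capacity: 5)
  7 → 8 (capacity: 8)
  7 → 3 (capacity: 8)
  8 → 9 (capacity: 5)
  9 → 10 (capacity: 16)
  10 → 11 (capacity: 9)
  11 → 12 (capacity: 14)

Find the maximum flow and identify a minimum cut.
Max flow = 8, Min cut edges: (0,1)

Maximum flow: 8
Minimum cut: (0,1)
Partition: S = [0], T = [1, 2, 3, 4, 5, 6, 7, 8, 9, 10, 11, 12]

Max-flow min-cut theorem verified: both equal 8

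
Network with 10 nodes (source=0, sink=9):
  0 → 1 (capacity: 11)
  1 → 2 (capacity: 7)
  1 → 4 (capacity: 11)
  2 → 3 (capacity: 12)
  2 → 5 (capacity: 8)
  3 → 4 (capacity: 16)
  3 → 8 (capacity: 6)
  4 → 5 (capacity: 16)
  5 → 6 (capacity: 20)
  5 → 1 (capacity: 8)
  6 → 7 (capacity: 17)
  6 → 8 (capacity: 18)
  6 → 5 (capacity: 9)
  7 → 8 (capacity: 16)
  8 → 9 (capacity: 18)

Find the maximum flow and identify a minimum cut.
Max flow = 11, Min cut edges: (0,1)

Maximum flow: 11
Minimum cut: (0,1)
Partition: S = [0], T = [1, 2, 3, 4, 5, 6, 7, 8, 9]

Max-flow min-cut theorem verified: both equal 11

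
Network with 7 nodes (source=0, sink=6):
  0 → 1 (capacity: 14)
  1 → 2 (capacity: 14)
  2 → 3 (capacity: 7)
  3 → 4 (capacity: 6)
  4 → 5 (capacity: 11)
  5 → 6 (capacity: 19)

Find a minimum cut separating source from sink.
Min cut value = 6, edges: (3,4)

Min cut value: 6
Partition: S = [0, 1, 2, 3], T = [4, 5, 6]
Cut edges: (3,4)

By max-flow min-cut theorem, max flow = min cut = 6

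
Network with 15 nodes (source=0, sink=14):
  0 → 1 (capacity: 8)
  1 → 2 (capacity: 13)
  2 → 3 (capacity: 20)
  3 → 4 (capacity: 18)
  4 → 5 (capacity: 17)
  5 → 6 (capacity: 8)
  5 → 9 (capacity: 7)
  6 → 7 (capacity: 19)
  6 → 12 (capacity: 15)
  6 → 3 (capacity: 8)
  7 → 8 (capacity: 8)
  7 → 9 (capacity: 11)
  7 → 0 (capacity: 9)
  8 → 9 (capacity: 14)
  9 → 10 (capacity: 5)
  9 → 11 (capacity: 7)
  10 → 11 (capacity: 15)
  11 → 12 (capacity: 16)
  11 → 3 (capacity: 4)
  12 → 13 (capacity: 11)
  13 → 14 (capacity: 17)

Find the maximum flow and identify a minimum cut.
Max flow = 8, Min cut edges: (0,1)

Maximum flow: 8
Minimum cut: (0,1)
Partition: S = [0], T = [1, 2, 3, 4, 5, 6, 7, 8, 9, 10, 11, 12, 13, 14]

Max-flow min-cut theorem verified: both equal 8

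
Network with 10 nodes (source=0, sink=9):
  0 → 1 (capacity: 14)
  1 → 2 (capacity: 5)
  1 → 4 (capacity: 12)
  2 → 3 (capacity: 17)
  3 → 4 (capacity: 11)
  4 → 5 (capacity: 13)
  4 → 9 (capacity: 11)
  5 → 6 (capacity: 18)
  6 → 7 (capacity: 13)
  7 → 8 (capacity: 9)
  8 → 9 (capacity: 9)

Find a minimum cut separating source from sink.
Min cut value = 14, edges: (0,1)

Min cut value: 14
Partition: S = [0], T = [1, 2, 3, 4, 5, 6, 7, 8, 9]
Cut edges: (0,1)

By max-flow min-cut theorem, max flow = min cut = 14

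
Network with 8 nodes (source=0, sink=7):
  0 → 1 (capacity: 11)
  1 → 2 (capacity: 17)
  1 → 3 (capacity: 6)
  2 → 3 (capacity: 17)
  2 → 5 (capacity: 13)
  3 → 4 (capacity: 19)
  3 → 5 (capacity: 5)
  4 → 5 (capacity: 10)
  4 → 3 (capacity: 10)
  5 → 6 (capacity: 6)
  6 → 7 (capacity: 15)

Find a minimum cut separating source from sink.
Min cut value = 6, edges: (5,6)

Min cut value: 6
Partition: S = [0, 1, 2, 3, 4, 5], T = [6, 7]
Cut edges: (5,6)

By max-flow min-cut theorem, max flow = min cut = 6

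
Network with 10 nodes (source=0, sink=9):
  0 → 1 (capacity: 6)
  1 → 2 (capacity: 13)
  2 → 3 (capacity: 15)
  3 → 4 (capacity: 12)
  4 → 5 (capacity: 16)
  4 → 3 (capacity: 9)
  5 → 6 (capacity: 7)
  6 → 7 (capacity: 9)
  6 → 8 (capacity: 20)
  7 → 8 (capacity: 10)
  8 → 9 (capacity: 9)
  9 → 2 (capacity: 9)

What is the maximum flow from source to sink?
Maximum flow = 6

Max flow: 6

Flow assignment:
  0 → 1: 6/6
  1 → 2: 6/13
  2 → 3: 6/15
  3 → 4: 6/12
  4 → 5: 6/16
  5 → 6: 6/7
  6 → 8: 6/20
  8 → 9: 6/9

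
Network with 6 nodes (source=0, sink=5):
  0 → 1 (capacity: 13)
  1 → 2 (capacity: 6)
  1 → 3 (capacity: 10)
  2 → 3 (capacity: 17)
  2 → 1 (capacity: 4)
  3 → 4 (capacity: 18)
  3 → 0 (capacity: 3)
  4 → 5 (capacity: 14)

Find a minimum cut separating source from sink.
Min cut value = 13, edges: (0,1)

Min cut value: 13
Partition: S = [0], T = [1, 2, 3, 4, 5]
Cut edges: (0,1)

By max-flow min-cut theorem, max flow = min cut = 13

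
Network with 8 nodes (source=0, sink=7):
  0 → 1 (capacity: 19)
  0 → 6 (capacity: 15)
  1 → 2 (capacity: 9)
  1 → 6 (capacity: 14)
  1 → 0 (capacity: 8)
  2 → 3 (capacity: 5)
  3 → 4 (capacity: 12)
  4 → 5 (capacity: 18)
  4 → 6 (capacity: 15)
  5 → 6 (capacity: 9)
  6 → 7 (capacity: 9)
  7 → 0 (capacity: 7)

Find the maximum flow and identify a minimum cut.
Max flow = 9, Min cut edges: (6,7)

Maximum flow: 9
Minimum cut: (6,7)
Partition: S = [0, 1, 2, 3, 4, 5, 6], T = [7]

Max-flow min-cut theorem verified: both equal 9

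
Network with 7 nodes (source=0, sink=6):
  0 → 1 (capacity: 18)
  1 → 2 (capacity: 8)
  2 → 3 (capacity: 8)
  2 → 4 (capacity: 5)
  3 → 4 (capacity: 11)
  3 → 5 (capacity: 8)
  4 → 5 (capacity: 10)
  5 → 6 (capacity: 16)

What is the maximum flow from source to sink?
Maximum flow = 8

Max flow: 8

Flow assignment:
  0 → 1: 8/18
  1 → 2: 8/8
  2 → 3: 8/8
  3 → 5: 8/8
  5 → 6: 8/16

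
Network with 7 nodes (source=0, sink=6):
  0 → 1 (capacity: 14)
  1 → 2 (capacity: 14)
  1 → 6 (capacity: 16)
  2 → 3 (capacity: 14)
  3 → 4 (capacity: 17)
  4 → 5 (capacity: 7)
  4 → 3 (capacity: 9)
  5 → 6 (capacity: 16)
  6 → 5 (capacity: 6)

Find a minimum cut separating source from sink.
Min cut value = 14, edges: (0,1)

Min cut value: 14
Partition: S = [0], T = [1, 2, 3, 4, 5, 6]
Cut edges: (0,1)

By max-flow min-cut theorem, max flow = min cut = 14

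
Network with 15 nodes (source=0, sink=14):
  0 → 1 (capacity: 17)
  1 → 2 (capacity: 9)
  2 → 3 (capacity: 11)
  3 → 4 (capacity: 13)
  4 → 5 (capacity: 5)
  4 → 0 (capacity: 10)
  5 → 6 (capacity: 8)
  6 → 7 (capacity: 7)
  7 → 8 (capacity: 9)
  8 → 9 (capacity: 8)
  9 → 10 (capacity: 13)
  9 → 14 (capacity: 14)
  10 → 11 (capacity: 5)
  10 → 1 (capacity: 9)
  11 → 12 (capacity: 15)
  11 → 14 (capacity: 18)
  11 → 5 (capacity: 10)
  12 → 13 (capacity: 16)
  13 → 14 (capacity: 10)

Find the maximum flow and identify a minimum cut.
Max flow = 5, Min cut edges: (4,5)

Maximum flow: 5
Minimum cut: (4,5)
Partition: S = [0, 1, 2, 3, 4], T = [5, 6, 7, 8, 9, 10, 11, 12, 13, 14]

Max-flow min-cut theorem verified: both equal 5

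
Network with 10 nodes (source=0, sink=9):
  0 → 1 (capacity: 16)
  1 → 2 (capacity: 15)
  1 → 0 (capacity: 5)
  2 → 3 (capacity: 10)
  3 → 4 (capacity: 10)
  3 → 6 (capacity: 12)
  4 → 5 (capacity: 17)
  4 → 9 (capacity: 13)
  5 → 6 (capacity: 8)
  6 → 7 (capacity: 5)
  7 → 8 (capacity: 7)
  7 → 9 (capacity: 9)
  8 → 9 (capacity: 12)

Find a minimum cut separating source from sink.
Min cut value = 10, edges: (2,3)

Min cut value: 10
Partition: S = [0, 1, 2], T = [3, 4, 5, 6, 7, 8, 9]
Cut edges: (2,3)

By max-flow min-cut theorem, max flow = min cut = 10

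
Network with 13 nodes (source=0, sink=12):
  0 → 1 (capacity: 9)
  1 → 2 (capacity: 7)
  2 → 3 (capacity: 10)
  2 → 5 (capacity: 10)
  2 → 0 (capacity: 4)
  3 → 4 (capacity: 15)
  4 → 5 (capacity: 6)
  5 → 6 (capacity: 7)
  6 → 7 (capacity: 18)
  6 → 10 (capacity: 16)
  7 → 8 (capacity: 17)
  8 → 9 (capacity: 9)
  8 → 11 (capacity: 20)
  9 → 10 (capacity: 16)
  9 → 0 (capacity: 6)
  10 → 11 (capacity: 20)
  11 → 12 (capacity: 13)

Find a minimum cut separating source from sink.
Min cut value = 7, edges: (5,6)

Min cut value: 7
Partition: S = [0, 1, 2, 3, 4, 5], T = [6, 7, 8, 9, 10, 11, 12]
Cut edges: (5,6)

By max-flow min-cut theorem, max flow = min cut = 7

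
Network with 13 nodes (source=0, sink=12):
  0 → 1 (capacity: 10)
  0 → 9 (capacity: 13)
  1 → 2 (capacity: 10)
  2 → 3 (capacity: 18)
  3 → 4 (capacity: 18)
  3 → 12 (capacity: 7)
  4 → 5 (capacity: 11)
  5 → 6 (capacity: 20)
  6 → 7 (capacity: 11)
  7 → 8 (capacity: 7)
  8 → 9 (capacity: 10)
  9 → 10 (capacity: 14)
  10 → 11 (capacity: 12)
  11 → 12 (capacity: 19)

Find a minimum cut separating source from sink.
Min cut value = 19, edges: (3,12), (10,11)

Min cut value: 19
Partition: S = [0, 1, 2, 3, 4, 5, 6, 7, 8, 9, 10], T = [11, 12]
Cut edges: (3,12), (10,11)

By max-flow min-cut theorem, max flow = min cut = 19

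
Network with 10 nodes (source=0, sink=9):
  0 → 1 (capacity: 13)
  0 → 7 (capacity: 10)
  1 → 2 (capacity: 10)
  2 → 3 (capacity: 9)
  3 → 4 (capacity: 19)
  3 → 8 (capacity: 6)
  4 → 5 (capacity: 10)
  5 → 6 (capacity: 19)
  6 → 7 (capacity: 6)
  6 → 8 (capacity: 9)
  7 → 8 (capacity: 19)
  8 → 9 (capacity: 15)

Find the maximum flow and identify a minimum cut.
Max flow = 15, Min cut edges: (8,9)

Maximum flow: 15
Minimum cut: (8,9)
Partition: S = [0, 1, 2, 3, 4, 5, 6, 7, 8], T = [9]

Max-flow min-cut theorem verified: both equal 15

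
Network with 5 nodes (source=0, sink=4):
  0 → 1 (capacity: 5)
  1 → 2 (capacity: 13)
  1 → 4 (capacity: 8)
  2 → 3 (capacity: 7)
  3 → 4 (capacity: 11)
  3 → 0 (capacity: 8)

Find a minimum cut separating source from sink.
Min cut value = 5, edges: (0,1)

Min cut value: 5
Partition: S = [0], T = [1, 2, 3, 4]
Cut edges: (0,1)

By max-flow min-cut theorem, max flow = min cut = 5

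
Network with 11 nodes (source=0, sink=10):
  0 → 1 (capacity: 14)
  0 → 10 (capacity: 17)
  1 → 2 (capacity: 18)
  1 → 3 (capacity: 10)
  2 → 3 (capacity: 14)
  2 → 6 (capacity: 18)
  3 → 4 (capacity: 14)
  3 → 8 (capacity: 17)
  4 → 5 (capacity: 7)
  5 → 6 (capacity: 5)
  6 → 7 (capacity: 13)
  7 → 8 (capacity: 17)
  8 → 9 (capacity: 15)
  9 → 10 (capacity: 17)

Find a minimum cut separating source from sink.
Min cut value = 31, edges: (0,1), (0,10)

Min cut value: 31
Partition: S = [0], T = [1, 2, 3, 4, 5, 6, 7, 8, 9, 10]
Cut edges: (0,1), (0,10)

By max-flow min-cut theorem, max flow = min cut = 31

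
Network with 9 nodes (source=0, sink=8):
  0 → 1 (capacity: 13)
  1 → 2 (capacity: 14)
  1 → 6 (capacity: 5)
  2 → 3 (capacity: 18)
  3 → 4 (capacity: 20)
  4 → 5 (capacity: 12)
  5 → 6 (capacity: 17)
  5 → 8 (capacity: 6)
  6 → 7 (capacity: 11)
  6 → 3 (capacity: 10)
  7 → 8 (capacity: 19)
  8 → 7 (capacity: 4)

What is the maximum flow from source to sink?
Maximum flow = 13

Max flow: 13

Flow assignment:
  0 → 1: 13/13
  1 → 2: 8/14
  1 → 6: 5/5
  2 → 3: 8/18
  3 → 4: 8/20
  4 → 5: 8/12
  5 → 6: 2/17
  5 → 8: 6/6
  6 → 7: 7/11
  7 → 8: 7/19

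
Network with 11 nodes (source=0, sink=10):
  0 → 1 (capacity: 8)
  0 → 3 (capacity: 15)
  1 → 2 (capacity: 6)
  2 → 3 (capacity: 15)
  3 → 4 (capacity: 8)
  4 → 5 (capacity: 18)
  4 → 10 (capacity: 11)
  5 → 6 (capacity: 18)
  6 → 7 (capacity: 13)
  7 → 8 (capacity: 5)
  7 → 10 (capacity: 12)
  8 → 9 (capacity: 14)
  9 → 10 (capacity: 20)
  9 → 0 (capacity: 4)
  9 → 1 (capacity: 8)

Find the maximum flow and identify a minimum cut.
Max flow = 8, Min cut edges: (3,4)

Maximum flow: 8
Minimum cut: (3,4)
Partition: S = [0, 1, 2, 3], T = [4, 5, 6, 7, 8, 9, 10]

Max-flow min-cut theorem verified: both equal 8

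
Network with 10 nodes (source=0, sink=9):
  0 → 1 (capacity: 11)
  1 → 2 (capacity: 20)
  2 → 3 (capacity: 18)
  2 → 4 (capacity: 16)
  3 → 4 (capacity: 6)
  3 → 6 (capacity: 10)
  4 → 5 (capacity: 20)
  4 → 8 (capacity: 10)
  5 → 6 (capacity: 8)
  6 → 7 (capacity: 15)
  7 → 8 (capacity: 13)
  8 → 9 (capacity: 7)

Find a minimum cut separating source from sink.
Min cut value = 7, edges: (8,9)

Min cut value: 7
Partition: S = [0, 1, 2, 3, 4, 5, 6, 7, 8], T = [9]
Cut edges: (8,9)

By max-flow min-cut theorem, max flow = min cut = 7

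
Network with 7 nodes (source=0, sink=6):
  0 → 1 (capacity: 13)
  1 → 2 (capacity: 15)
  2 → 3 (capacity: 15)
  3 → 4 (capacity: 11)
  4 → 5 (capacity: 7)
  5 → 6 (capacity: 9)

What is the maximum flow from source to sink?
Maximum flow = 7

Max flow: 7

Flow assignment:
  0 → 1: 7/13
  1 → 2: 7/15
  2 → 3: 7/15
  3 → 4: 7/11
  4 → 5: 7/7
  5 → 6: 7/9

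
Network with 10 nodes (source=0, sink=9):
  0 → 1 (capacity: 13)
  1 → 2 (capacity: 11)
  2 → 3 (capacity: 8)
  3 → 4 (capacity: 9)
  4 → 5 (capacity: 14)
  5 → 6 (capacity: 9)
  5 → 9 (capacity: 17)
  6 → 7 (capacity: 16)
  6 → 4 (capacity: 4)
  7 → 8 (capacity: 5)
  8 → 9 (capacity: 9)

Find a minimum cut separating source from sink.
Min cut value = 8, edges: (2,3)

Min cut value: 8
Partition: S = [0, 1, 2], T = [3, 4, 5, 6, 7, 8, 9]
Cut edges: (2,3)

By max-flow min-cut theorem, max flow = min cut = 8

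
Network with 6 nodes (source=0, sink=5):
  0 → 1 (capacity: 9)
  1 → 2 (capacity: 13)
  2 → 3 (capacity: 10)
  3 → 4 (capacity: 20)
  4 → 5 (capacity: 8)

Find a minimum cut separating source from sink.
Min cut value = 8, edges: (4,5)

Min cut value: 8
Partition: S = [0, 1, 2, 3, 4], T = [5]
Cut edges: (4,5)

By max-flow min-cut theorem, max flow = min cut = 8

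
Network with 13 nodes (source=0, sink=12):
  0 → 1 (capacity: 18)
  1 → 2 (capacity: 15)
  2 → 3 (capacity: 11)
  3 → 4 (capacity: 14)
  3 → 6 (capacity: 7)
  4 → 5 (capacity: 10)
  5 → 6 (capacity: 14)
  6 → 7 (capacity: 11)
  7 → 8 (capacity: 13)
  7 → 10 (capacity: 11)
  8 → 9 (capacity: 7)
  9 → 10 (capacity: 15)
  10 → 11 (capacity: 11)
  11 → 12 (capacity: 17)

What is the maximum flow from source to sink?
Maximum flow = 11

Max flow: 11

Flow assignment:
  0 → 1: 11/18
  1 → 2: 11/15
  2 → 3: 11/11
  3 → 4: 4/14
  3 → 6: 7/7
  4 → 5: 4/10
  5 → 6: 4/14
  6 → 7: 11/11
  7 → 10: 11/11
  10 → 11: 11/11
  11 → 12: 11/17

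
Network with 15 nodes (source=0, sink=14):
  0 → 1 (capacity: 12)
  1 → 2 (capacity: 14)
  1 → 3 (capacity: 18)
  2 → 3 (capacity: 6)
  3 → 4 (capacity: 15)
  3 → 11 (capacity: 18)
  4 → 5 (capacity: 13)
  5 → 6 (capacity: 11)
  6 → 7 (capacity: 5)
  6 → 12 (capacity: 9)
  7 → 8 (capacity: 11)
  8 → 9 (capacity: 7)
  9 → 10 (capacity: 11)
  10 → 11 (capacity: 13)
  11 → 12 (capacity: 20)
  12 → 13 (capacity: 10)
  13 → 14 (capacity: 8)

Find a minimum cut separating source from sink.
Min cut value = 8, edges: (13,14)

Min cut value: 8
Partition: S = [0, 1, 2, 3, 4, 5, 6, 7, 8, 9, 10, 11, 12, 13], T = [14]
Cut edges: (13,14)

By max-flow min-cut theorem, max flow = min cut = 8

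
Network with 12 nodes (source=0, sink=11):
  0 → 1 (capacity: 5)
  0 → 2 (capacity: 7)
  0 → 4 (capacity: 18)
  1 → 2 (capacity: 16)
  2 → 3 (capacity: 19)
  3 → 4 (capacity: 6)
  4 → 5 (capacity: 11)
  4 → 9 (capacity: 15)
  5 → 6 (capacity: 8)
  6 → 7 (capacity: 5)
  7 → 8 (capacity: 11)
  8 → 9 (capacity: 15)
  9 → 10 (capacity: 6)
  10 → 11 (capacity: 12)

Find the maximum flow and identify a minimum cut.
Max flow = 6, Min cut edges: (9,10)

Maximum flow: 6
Minimum cut: (9,10)
Partition: S = [0, 1, 2, 3, 4, 5, 6, 7, 8, 9], T = [10, 11]

Max-flow min-cut theorem verified: both equal 6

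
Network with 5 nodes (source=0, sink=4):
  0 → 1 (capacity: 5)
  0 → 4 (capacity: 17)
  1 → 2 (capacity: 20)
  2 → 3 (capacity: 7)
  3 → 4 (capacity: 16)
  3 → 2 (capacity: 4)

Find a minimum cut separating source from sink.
Min cut value = 22, edges: (0,1), (0,4)

Min cut value: 22
Partition: S = [0], T = [1, 2, 3, 4]
Cut edges: (0,1), (0,4)

By max-flow min-cut theorem, max flow = min cut = 22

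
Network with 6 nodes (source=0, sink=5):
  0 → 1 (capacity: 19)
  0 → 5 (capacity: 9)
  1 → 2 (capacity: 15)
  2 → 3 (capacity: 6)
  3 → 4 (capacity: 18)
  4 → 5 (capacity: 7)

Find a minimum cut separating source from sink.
Min cut value = 15, edges: (0,5), (2,3)

Min cut value: 15
Partition: S = [0, 1, 2], T = [3, 4, 5]
Cut edges: (0,5), (2,3)

By max-flow min-cut theorem, max flow = min cut = 15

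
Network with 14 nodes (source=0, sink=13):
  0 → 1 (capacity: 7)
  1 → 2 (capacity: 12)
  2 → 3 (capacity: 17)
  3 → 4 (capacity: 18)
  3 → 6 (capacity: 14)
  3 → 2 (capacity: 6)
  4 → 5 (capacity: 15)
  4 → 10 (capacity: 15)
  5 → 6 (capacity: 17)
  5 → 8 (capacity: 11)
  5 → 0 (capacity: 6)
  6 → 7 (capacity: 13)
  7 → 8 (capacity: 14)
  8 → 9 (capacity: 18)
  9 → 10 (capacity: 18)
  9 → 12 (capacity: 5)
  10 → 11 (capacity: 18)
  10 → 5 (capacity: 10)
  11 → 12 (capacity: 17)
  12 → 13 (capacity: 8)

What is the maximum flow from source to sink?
Maximum flow = 7

Max flow: 7

Flow assignment:
  0 → 1: 7/7
  1 → 2: 7/12
  2 → 3: 7/17
  3 → 4: 7/18
  4 → 10: 7/15
  10 → 11: 7/18
  11 → 12: 7/17
  12 → 13: 7/8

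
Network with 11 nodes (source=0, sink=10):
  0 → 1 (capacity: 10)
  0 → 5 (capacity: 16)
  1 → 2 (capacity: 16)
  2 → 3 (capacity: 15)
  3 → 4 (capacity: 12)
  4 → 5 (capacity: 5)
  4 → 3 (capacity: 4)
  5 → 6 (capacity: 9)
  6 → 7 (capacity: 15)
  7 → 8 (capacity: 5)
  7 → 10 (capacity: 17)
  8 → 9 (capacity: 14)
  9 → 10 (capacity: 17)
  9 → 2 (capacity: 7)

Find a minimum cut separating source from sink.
Min cut value = 9, edges: (5,6)

Min cut value: 9
Partition: S = [0, 1, 2, 3, 4, 5], T = [6, 7, 8, 9, 10]
Cut edges: (5,6)

By max-flow min-cut theorem, max flow = min cut = 9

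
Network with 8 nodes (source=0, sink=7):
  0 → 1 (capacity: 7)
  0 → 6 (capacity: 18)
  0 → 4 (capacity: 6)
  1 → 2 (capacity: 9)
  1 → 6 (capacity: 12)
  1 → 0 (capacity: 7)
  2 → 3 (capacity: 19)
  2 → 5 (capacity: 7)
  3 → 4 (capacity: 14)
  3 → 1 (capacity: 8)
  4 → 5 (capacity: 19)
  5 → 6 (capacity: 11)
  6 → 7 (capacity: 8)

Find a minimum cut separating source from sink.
Min cut value = 8, edges: (6,7)

Min cut value: 8
Partition: S = [0, 1, 2, 3, 4, 5, 6], T = [7]
Cut edges: (6,7)

By max-flow min-cut theorem, max flow = min cut = 8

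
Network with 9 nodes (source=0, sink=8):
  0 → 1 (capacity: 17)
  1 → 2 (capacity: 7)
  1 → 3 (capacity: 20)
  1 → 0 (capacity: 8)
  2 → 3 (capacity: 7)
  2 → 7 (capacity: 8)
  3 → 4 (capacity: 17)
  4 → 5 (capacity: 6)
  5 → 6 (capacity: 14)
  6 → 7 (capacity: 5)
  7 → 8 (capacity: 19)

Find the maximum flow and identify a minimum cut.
Max flow = 12, Min cut edges: (1,2), (6,7)

Maximum flow: 12
Minimum cut: (1,2), (6,7)
Partition: S = [0, 1, 3, 4, 5, 6], T = [2, 7, 8]

Max-flow min-cut theorem verified: both equal 12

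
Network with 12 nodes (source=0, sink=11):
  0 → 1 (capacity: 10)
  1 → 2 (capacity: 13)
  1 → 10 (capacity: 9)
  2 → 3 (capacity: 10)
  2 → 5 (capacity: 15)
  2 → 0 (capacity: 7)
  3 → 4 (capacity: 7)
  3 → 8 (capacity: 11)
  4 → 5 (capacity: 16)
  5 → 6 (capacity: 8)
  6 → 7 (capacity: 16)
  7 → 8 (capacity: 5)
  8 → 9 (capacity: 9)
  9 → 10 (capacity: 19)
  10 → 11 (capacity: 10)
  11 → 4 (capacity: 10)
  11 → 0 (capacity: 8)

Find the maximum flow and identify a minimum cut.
Max flow = 10, Min cut edges: (10,11)

Maximum flow: 10
Minimum cut: (10,11)
Partition: S = [0, 1, 2, 3, 4, 5, 6, 7, 8, 9, 10], T = [11]

Max-flow min-cut theorem verified: both equal 10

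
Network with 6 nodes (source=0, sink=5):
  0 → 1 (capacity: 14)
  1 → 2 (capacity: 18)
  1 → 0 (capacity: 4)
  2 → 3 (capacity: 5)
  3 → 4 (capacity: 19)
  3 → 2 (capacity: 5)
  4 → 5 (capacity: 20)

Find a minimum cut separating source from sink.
Min cut value = 5, edges: (2,3)

Min cut value: 5
Partition: S = [0, 1, 2], T = [3, 4, 5]
Cut edges: (2,3)

By max-flow min-cut theorem, max flow = min cut = 5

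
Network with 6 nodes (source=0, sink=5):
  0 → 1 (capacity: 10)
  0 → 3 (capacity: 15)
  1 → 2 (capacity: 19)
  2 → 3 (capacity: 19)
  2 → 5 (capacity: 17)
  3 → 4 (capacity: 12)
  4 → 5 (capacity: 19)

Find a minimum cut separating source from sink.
Min cut value = 22, edges: (0,1), (3,4)

Min cut value: 22
Partition: S = [0, 3], T = [1, 2, 4, 5]
Cut edges: (0,1), (3,4)

By max-flow min-cut theorem, max flow = min cut = 22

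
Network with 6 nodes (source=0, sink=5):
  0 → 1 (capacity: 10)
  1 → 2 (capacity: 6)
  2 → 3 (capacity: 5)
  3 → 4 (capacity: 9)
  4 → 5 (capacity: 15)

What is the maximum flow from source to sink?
Maximum flow = 5

Max flow: 5

Flow assignment:
  0 → 1: 5/10
  1 → 2: 5/6
  2 → 3: 5/5
  3 → 4: 5/9
  4 → 5: 5/15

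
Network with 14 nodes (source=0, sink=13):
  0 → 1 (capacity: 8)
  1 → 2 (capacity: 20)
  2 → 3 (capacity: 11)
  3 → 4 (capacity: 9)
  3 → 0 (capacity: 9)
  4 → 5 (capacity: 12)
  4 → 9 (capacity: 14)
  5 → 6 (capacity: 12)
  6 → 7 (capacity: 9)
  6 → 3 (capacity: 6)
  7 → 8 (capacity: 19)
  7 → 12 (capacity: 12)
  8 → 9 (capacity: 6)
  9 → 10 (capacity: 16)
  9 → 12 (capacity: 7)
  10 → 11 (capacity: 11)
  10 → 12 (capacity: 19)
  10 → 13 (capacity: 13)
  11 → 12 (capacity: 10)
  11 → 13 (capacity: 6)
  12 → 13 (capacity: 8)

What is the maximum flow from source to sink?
Maximum flow = 8

Max flow: 8

Flow assignment:
  0 → 1: 8/8
  1 → 2: 8/20
  2 → 3: 8/11
  3 → 4: 8/9
  4 → 9: 8/14
  9 → 10: 8/16
  10 → 13: 8/13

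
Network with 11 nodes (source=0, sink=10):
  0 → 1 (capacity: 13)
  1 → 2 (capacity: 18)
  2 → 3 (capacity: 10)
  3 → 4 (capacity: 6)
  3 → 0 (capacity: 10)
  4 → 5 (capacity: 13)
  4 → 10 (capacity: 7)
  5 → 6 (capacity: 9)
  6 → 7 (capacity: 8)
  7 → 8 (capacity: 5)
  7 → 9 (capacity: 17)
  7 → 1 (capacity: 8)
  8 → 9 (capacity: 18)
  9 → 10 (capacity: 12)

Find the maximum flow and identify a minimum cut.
Max flow = 6, Min cut edges: (3,4)

Maximum flow: 6
Minimum cut: (3,4)
Partition: S = [0, 1, 2, 3], T = [4, 5, 6, 7, 8, 9, 10]

Max-flow min-cut theorem verified: both equal 6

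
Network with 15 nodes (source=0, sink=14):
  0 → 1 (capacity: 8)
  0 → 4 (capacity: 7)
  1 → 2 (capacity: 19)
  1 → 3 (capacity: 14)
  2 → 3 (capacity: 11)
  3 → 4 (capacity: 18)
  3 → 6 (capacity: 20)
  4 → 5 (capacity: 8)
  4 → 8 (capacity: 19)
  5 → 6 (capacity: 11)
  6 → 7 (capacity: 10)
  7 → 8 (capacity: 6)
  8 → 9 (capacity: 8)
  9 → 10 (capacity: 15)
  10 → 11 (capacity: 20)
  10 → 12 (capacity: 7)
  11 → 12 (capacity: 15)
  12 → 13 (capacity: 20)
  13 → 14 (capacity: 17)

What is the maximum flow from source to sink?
Maximum flow = 8

Max flow: 8

Flow assignment:
  0 → 1: 8/8
  1 → 3: 8/14
  3 → 4: 8/18
  4 → 8: 8/19
  8 → 9: 8/8
  9 → 10: 8/15
  10 → 11: 1/20
  10 → 12: 7/7
  11 → 12: 1/15
  12 → 13: 8/20
  13 → 14: 8/17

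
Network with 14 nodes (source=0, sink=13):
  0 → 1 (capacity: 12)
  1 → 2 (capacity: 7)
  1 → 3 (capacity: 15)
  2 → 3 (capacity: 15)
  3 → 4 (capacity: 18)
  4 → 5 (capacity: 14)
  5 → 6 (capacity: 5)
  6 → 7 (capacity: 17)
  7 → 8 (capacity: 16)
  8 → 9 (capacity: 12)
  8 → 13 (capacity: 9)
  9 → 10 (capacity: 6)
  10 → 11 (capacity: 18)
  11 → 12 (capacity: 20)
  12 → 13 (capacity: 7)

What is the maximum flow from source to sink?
Maximum flow = 5

Max flow: 5

Flow assignment:
  0 → 1: 5/12
  1 → 3: 5/15
  3 → 4: 5/18
  4 → 5: 5/14
  5 → 6: 5/5
  6 → 7: 5/17
  7 → 8: 5/16
  8 → 13: 5/9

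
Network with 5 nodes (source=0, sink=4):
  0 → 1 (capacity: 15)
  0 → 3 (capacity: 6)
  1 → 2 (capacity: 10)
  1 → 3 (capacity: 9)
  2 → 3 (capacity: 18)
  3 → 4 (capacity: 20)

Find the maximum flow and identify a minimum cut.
Max flow = 20, Min cut edges: (3,4)

Maximum flow: 20
Minimum cut: (3,4)
Partition: S = [0, 1, 2, 3], T = [4]

Max-flow min-cut theorem verified: both equal 20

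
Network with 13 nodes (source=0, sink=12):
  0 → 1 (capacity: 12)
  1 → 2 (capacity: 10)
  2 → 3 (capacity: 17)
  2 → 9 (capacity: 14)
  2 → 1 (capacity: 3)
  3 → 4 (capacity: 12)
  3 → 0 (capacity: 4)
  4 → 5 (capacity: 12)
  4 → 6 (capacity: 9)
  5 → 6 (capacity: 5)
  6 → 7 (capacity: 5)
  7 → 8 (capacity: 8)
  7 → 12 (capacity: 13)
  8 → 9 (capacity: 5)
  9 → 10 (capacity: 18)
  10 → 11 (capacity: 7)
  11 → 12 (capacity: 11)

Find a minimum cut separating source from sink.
Min cut value = 10, edges: (1,2)

Min cut value: 10
Partition: S = [0, 1], T = [2, 3, 4, 5, 6, 7, 8, 9, 10, 11, 12]
Cut edges: (1,2)

By max-flow min-cut theorem, max flow = min cut = 10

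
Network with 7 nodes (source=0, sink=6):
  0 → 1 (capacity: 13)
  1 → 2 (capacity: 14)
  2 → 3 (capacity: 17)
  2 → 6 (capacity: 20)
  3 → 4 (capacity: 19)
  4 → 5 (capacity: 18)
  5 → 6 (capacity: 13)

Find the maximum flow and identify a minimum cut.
Max flow = 13, Min cut edges: (0,1)

Maximum flow: 13
Minimum cut: (0,1)
Partition: S = [0], T = [1, 2, 3, 4, 5, 6]

Max-flow min-cut theorem verified: both equal 13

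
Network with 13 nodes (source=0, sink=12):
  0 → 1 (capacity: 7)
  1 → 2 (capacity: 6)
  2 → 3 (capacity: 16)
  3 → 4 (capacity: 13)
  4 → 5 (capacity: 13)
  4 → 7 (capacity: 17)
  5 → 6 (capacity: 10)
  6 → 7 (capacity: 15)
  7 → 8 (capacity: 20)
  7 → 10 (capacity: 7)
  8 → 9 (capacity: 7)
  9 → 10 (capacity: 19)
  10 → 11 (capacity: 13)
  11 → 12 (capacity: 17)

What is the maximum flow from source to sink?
Maximum flow = 6

Max flow: 6

Flow assignment:
  0 → 1: 6/7
  1 → 2: 6/6
  2 → 3: 6/16
  3 → 4: 6/13
  4 → 7: 6/17
  7 → 10: 6/7
  10 → 11: 6/13
  11 → 12: 6/17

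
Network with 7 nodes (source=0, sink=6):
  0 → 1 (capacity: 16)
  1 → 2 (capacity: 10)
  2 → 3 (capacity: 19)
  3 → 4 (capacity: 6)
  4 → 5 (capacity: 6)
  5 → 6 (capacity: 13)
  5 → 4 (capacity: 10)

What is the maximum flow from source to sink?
Maximum flow = 6

Max flow: 6

Flow assignment:
  0 → 1: 6/16
  1 → 2: 6/10
  2 → 3: 6/19
  3 → 4: 6/6
  4 → 5: 6/6
  5 → 6: 6/13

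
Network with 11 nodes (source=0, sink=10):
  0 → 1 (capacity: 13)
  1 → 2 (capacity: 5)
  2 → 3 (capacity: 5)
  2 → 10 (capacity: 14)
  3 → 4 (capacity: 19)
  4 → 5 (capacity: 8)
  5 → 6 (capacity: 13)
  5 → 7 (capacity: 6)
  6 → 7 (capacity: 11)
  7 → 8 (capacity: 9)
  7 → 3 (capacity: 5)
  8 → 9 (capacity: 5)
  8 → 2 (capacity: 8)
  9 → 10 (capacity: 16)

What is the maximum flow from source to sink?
Maximum flow = 5

Max flow: 5

Flow assignment:
  0 → 1: 5/13
  1 → 2: 5/5
  2 → 10: 5/14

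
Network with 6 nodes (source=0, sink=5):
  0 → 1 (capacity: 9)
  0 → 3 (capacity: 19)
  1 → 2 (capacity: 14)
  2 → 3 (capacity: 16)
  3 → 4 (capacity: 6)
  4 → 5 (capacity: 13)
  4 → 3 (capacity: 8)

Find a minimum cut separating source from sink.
Min cut value = 6, edges: (3,4)

Min cut value: 6
Partition: S = [0, 1, 2, 3], T = [4, 5]
Cut edges: (3,4)

By max-flow min-cut theorem, max flow = min cut = 6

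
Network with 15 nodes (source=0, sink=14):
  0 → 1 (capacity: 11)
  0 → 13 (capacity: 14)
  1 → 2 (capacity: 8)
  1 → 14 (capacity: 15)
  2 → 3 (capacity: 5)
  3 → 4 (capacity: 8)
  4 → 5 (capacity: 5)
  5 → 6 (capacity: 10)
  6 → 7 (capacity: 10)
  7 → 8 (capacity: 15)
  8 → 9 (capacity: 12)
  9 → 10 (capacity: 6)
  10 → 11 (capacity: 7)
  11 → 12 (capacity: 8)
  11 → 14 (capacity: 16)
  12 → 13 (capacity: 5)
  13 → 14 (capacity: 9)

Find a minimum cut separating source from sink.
Min cut value = 20, edges: (0,1), (13,14)

Min cut value: 20
Partition: S = [0, 12, 13], T = [1, 2, 3, 4, 5, 6, 7, 8, 9, 10, 11, 14]
Cut edges: (0,1), (13,14)

By max-flow min-cut theorem, max flow = min cut = 20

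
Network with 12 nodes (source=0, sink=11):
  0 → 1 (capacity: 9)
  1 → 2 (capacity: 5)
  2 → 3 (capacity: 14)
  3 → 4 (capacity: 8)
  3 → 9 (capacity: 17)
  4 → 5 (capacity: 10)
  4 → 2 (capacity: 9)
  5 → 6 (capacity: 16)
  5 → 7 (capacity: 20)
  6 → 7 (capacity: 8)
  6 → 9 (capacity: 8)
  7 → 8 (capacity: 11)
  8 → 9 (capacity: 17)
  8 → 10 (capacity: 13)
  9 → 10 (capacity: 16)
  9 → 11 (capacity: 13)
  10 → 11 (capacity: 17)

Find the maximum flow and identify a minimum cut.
Max flow = 5, Min cut edges: (1,2)

Maximum flow: 5
Minimum cut: (1,2)
Partition: S = [0, 1], T = [2, 3, 4, 5, 6, 7, 8, 9, 10, 11]

Max-flow min-cut theorem verified: both equal 5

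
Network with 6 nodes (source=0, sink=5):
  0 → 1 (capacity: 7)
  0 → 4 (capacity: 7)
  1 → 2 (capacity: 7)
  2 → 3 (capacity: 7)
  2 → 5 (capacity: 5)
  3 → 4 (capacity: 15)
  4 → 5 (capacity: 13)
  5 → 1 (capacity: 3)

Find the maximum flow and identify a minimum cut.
Max flow = 14, Min cut edges: (0,4), (1,2)

Maximum flow: 14
Minimum cut: (0,4), (1,2)
Partition: S = [0, 1], T = [2, 3, 4, 5]

Max-flow min-cut theorem verified: both equal 14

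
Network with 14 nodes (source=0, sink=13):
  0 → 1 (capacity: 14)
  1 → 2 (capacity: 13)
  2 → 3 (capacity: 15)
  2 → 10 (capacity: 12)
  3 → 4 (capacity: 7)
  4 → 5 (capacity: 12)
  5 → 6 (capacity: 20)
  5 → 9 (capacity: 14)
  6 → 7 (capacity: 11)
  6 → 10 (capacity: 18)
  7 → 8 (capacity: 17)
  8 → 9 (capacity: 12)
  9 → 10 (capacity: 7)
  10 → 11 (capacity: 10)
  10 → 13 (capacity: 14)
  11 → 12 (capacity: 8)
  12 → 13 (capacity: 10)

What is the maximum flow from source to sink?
Maximum flow = 13

Max flow: 13

Flow assignment:
  0 → 1: 13/14
  1 → 2: 13/13
  2 → 3: 1/15
  2 → 10: 12/12
  3 → 4: 1/7
  4 → 5: 1/12
  5 → 6: 1/20
  6 → 10: 1/18
  10 → 13: 13/14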